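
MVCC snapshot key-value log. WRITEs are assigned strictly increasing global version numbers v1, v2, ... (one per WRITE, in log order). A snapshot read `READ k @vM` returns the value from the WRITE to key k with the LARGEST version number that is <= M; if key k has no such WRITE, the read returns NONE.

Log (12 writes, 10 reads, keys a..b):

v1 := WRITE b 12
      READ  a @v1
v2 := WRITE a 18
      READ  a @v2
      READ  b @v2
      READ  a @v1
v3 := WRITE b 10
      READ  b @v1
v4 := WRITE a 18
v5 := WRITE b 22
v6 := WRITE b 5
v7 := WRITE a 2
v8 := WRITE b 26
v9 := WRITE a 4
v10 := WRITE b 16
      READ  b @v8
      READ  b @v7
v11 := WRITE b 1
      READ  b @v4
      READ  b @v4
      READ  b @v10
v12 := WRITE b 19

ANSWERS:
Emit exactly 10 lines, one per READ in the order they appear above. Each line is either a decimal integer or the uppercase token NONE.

v1: WRITE b=12  (b history now [(1, 12)])
READ a @v1: history=[] -> no version <= 1 -> NONE
v2: WRITE a=18  (a history now [(2, 18)])
READ a @v2: history=[(2, 18)] -> pick v2 -> 18
READ b @v2: history=[(1, 12)] -> pick v1 -> 12
READ a @v1: history=[(2, 18)] -> no version <= 1 -> NONE
v3: WRITE b=10  (b history now [(1, 12), (3, 10)])
READ b @v1: history=[(1, 12), (3, 10)] -> pick v1 -> 12
v4: WRITE a=18  (a history now [(2, 18), (4, 18)])
v5: WRITE b=22  (b history now [(1, 12), (3, 10), (5, 22)])
v6: WRITE b=5  (b history now [(1, 12), (3, 10), (5, 22), (6, 5)])
v7: WRITE a=2  (a history now [(2, 18), (4, 18), (7, 2)])
v8: WRITE b=26  (b history now [(1, 12), (3, 10), (5, 22), (6, 5), (8, 26)])
v9: WRITE a=4  (a history now [(2, 18), (4, 18), (7, 2), (9, 4)])
v10: WRITE b=16  (b history now [(1, 12), (3, 10), (5, 22), (6, 5), (8, 26), (10, 16)])
READ b @v8: history=[(1, 12), (3, 10), (5, 22), (6, 5), (8, 26), (10, 16)] -> pick v8 -> 26
READ b @v7: history=[(1, 12), (3, 10), (5, 22), (6, 5), (8, 26), (10, 16)] -> pick v6 -> 5
v11: WRITE b=1  (b history now [(1, 12), (3, 10), (5, 22), (6, 5), (8, 26), (10, 16), (11, 1)])
READ b @v4: history=[(1, 12), (3, 10), (5, 22), (6, 5), (8, 26), (10, 16), (11, 1)] -> pick v3 -> 10
READ b @v4: history=[(1, 12), (3, 10), (5, 22), (6, 5), (8, 26), (10, 16), (11, 1)] -> pick v3 -> 10
READ b @v10: history=[(1, 12), (3, 10), (5, 22), (6, 5), (8, 26), (10, 16), (11, 1)] -> pick v10 -> 16
v12: WRITE b=19  (b history now [(1, 12), (3, 10), (5, 22), (6, 5), (8, 26), (10, 16), (11, 1), (12, 19)])

Answer: NONE
18
12
NONE
12
26
5
10
10
16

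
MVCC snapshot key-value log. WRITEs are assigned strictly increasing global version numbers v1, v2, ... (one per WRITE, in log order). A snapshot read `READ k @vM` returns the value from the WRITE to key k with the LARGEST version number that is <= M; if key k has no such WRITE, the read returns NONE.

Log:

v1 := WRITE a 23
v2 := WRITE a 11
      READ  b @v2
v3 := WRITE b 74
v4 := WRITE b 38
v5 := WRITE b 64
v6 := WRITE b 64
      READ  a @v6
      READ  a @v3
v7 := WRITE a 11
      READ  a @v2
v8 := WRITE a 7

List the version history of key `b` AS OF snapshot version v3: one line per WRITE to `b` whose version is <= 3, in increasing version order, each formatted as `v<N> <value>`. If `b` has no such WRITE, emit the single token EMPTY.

Answer: v3 74

Derivation:
Scan writes for key=b with version <= 3:
  v1 WRITE a 23 -> skip
  v2 WRITE a 11 -> skip
  v3 WRITE b 74 -> keep
  v4 WRITE b 38 -> drop (> snap)
  v5 WRITE b 64 -> drop (> snap)
  v6 WRITE b 64 -> drop (> snap)
  v7 WRITE a 11 -> skip
  v8 WRITE a 7 -> skip
Collected: [(3, 74)]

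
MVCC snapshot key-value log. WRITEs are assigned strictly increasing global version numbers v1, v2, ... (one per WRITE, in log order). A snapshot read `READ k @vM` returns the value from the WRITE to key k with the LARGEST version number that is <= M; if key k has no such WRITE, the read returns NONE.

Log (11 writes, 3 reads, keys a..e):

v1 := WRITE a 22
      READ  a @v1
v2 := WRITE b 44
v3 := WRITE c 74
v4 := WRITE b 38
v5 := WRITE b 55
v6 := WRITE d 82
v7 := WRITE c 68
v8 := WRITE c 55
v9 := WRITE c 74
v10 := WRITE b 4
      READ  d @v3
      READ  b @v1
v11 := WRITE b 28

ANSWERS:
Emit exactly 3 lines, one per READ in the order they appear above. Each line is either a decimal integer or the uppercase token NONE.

Answer: 22
NONE
NONE

Derivation:
v1: WRITE a=22  (a history now [(1, 22)])
READ a @v1: history=[(1, 22)] -> pick v1 -> 22
v2: WRITE b=44  (b history now [(2, 44)])
v3: WRITE c=74  (c history now [(3, 74)])
v4: WRITE b=38  (b history now [(2, 44), (4, 38)])
v5: WRITE b=55  (b history now [(2, 44), (4, 38), (5, 55)])
v6: WRITE d=82  (d history now [(6, 82)])
v7: WRITE c=68  (c history now [(3, 74), (7, 68)])
v8: WRITE c=55  (c history now [(3, 74), (7, 68), (8, 55)])
v9: WRITE c=74  (c history now [(3, 74), (7, 68), (8, 55), (9, 74)])
v10: WRITE b=4  (b history now [(2, 44), (4, 38), (5, 55), (10, 4)])
READ d @v3: history=[(6, 82)] -> no version <= 3 -> NONE
READ b @v1: history=[(2, 44), (4, 38), (5, 55), (10, 4)] -> no version <= 1 -> NONE
v11: WRITE b=28  (b history now [(2, 44), (4, 38), (5, 55), (10, 4), (11, 28)])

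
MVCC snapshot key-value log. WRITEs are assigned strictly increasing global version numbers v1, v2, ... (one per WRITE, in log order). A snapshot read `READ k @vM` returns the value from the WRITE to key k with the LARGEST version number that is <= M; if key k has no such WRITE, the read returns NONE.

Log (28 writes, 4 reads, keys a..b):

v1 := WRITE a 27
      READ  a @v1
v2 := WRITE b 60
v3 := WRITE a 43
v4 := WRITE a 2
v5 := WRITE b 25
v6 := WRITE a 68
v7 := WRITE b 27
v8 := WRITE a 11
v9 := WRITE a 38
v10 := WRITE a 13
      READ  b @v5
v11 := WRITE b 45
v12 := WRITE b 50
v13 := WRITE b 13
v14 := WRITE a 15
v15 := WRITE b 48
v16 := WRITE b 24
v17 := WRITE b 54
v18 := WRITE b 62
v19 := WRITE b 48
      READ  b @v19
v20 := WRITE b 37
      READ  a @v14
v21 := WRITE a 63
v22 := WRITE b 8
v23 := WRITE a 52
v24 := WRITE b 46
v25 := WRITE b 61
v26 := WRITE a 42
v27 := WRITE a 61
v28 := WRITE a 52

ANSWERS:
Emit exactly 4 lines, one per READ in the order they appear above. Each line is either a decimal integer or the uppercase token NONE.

v1: WRITE a=27  (a history now [(1, 27)])
READ a @v1: history=[(1, 27)] -> pick v1 -> 27
v2: WRITE b=60  (b history now [(2, 60)])
v3: WRITE a=43  (a history now [(1, 27), (3, 43)])
v4: WRITE a=2  (a history now [(1, 27), (3, 43), (4, 2)])
v5: WRITE b=25  (b history now [(2, 60), (5, 25)])
v6: WRITE a=68  (a history now [(1, 27), (3, 43), (4, 2), (6, 68)])
v7: WRITE b=27  (b history now [(2, 60), (5, 25), (7, 27)])
v8: WRITE a=11  (a history now [(1, 27), (3, 43), (4, 2), (6, 68), (8, 11)])
v9: WRITE a=38  (a history now [(1, 27), (3, 43), (4, 2), (6, 68), (8, 11), (9, 38)])
v10: WRITE a=13  (a history now [(1, 27), (3, 43), (4, 2), (6, 68), (8, 11), (9, 38), (10, 13)])
READ b @v5: history=[(2, 60), (5, 25), (7, 27)] -> pick v5 -> 25
v11: WRITE b=45  (b history now [(2, 60), (5, 25), (7, 27), (11, 45)])
v12: WRITE b=50  (b history now [(2, 60), (5, 25), (7, 27), (11, 45), (12, 50)])
v13: WRITE b=13  (b history now [(2, 60), (5, 25), (7, 27), (11, 45), (12, 50), (13, 13)])
v14: WRITE a=15  (a history now [(1, 27), (3, 43), (4, 2), (6, 68), (8, 11), (9, 38), (10, 13), (14, 15)])
v15: WRITE b=48  (b history now [(2, 60), (5, 25), (7, 27), (11, 45), (12, 50), (13, 13), (15, 48)])
v16: WRITE b=24  (b history now [(2, 60), (5, 25), (7, 27), (11, 45), (12, 50), (13, 13), (15, 48), (16, 24)])
v17: WRITE b=54  (b history now [(2, 60), (5, 25), (7, 27), (11, 45), (12, 50), (13, 13), (15, 48), (16, 24), (17, 54)])
v18: WRITE b=62  (b history now [(2, 60), (5, 25), (7, 27), (11, 45), (12, 50), (13, 13), (15, 48), (16, 24), (17, 54), (18, 62)])
v19: WRITE b=48  (b history now [(2, 60), (5, 25), (7, 27), (11, 45), (12, 50), (13, 13), (15, 48), (16, 24), (17, 54), (18, 62), (19, 48)])
READ b @v19: history=[(2, 60), (5, 25), (7, 27), (11, 45), (12, 50), (13, 13), (15, 48), (16, 24), (17, 54), (18, 62), (19, 48)] -> pick v19 -> 48
v20: WRITE b=37  (b history now [(2, 60), (5, 25), (7, 27), (11, 45), (12, 50), (13, 13), (15, 48), (16, 24), (17, 54), (18, 62), (19, 48), (20, 37)])
READ a @v14: history=[(1, 27), (3, 43), (4, 2), (6, 68), (8, 11), (9, 38), (10, 13), (14, 15)] -> pick v14 -> 15
v21: WRITE a=63  (a history now [(1, 27), (3, 43), (4, 2), (6, 68), (8, 11), (9, 38), (10, 13), (14, 15), (21, 63)])
v22: WRITE b=8  (b history now [(2, 60), (5, 25), (7, 27), (11, 45), (12, 50), (13, 13), (15, 48), (16, 24), (17, 54), (18, 62), (19, 48), (20, 37), (22, 8)])
v23: WRITE a=52  (a history now [(1, 27), (3, 43), (4, 2), (6, 68), (8, 11), (9, 38), (10, 13), (14, 15), (21, 63), (23, 52)])
v24: WRITE b=46  (b history now [(2, 60), (5, 25), (7, 27), (11, 45), (12, 50), (13, 13), (15, 48), (16, 24), (17, 54), (18, 62), (19, 48), (20, 37), (22, 8), (24, 46)])
v25: WRITE b=61  (b history now [(2, 60), (5, 25), (7, 27), (11, 45), (12, 50), (13, 13), (15, 48), (16, 24), (17, 54), (18, 62), (19, 48), (20, 37), (22, 8), (24, 46), (25, 61)])
v26: WRITE a=42  (a history now [(1, 27), (3, 43), (4, 2), (6, 68), (8, 11), (9, 38), (10, 13), (14, 15), (21, 63), (23, 52), (26, 42)])
v27: WRITE a=61  (a history now [(1, 27), (3, 43), (4, 2), (6, 68), (8, 11), (9, 38), (10, 13), (14, 15), (21, 63), (23, 52), (26, 42), (27, 61)])
v28: WRITE a=52  (a history now [(1, 27), (3, 43), (4, 2), (6, 68), (8, 11), (9, 38), (10, 13), (14, 15), (21, 63), (23, 52), (26, 42), (27, 61), (28, 52)])

Answer: 27
25
48
15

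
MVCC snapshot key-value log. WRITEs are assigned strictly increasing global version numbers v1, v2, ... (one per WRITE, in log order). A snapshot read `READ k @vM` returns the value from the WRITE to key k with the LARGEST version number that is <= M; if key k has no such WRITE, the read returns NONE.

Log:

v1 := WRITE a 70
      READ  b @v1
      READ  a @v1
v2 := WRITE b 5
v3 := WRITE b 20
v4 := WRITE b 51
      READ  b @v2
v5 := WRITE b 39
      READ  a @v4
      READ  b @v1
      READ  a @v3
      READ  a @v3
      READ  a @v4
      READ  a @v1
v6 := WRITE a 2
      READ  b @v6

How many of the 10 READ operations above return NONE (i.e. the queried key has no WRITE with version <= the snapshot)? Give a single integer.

Answer: 2

Derivation:
v1: WRITE a=70  (a history now [(1, 70)])
READ b @v1: history=[] -> no version <= 1 -> NONE
READ a @v1: history=[(1, 70)] -> pick v1 -> 70
v2: WRITE b=5  (b history now [(2, 5)])
v3: WRITE b=20  (b history now [(2, 5), (3, 20)])
v4: WRITE b=51  (b history now [(2, 5), (3, 20), (4, 51)])
READ b @v2: history=[(2, 5), (3, 20), (4, 51)] -> pick v2 -> 5
v5: WRITE b=39  (b history now [(2, 5), (3, 20), (4, 51), (5, 39)])
READ a @v4: history=[(1, 70)] -> pick v1 -> 70
READ b @v1: history=[(2, 5), (3, 20), (4, 51), (5, 39)] -> no version <= 1 -> NONE
READ a @v3: history=[(1, 70)] -> pick v1 -> 70
READ a @v3: history=[(1, 70)] -> pick v1 -> 70
READ a @v4: history=[(1, 70)] -> pick v1 -> 70
READ a @v1: history=[(1, 70)] -> pick v1 -> 70
v6: WRITE a=2  (a history now [(1, 70), (6, 2)])
READ b @v6: history=[(2, 5), (3, 20), (4, 51), (5, 39)] -> pick v5 -> 39
Read results in order: ['NONE', '70', '5', '70', 'NONE', '70', '70', '70', '70', '39']
NONE count = 2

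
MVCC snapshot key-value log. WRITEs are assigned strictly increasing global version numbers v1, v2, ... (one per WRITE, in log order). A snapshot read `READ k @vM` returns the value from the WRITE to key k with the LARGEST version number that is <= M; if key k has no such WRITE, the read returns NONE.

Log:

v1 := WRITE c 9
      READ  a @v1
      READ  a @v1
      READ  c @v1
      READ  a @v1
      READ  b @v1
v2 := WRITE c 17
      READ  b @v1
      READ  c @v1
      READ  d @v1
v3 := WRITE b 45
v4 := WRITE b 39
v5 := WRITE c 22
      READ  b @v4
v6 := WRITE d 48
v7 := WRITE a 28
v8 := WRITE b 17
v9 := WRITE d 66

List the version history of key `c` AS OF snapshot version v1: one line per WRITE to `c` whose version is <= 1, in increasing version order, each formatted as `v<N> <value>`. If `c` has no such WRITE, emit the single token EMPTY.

Scan writes for key=c with version <= 1:
  v1 WRITE c 9 -> keep
  v2 WRITE c 17 -> drop (> snap)
  v3 WRITE b 45 -> skip
  v4 WRITE b 39 -> skip
  v5 WRITE c 22 -> drop (> snap)
  v6 WRITE d 48 -> skip
  v7 WRITE a 28 -> skip
  v8 WRITE b 17 -> skip
  v9 WRITE d 66 -> skip
Collected: [(1, 9)]

Answer: v1 9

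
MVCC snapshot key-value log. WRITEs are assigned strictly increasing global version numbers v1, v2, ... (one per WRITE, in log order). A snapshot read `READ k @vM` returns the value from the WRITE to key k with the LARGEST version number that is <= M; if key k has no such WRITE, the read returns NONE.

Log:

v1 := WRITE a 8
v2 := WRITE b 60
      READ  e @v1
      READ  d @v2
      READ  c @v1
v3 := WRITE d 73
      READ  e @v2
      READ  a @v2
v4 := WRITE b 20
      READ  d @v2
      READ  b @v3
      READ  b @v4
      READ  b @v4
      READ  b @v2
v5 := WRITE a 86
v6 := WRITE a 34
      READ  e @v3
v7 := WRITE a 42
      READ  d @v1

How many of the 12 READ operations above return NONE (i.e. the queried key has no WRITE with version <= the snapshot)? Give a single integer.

Answer: 7

Derivation:
v1: WRITE a=8  (a history now [(1, 8)])
v2: WRITE b=60  (b history now [(2, 60)])
READ e @v1: history=[] -> no version <= 1 -> NONE
READ d @v2: history=[] -> no version <= 2 -> NONE
READ c @v1: history=[] -> no version <= 1 -> NONE
v3: WRITE d=73  (d history now [(3, 73)])
READ e @v2: history=[] -> no version <= 2 -> NONE
READ a @v2: history=[(1, 8)] -> pick v1 -> 8
v4: WRITE b=20  (b history now [(2, 60), (4, 20)])
READ d @v2: history=[(3, 73)] -> no version <= 2 -> NONE
READ b @v3: history=[(2, 60), (4, 20)] -> pick v2 -> 60
READ b @v4: history=[(2, 60), (4, 20)] -> pick v4 -> 20
READ b @v4: history=[(2, 60), (4, 20)] -> pick v4 -> 20
READ b @v2: history=[(2, 60), (4, 20)] -> pick v2 -> 60
v5: WRITE a=86  (a history now [(1, 8), (5, 86)])
v6: WRITE a=34  (a history now [(1, 8), (5, 86), (6, 34)])
READ e @v3: history=[] -> no version <= 3 -> NONE
v7: WRITE a=42  (a history now [(1, 8), (5, 86), (6, 34), (7, 42)])
READ d @v1: history=[(3, 73)] -> no version <= 1 -> NONE
Read results in order: ['NONE', 'NONE', 'NONE', 'NONE', '8', 'NONE', '60', '20', '20', '60', 'NONE', 'NONE']
NONE count = 7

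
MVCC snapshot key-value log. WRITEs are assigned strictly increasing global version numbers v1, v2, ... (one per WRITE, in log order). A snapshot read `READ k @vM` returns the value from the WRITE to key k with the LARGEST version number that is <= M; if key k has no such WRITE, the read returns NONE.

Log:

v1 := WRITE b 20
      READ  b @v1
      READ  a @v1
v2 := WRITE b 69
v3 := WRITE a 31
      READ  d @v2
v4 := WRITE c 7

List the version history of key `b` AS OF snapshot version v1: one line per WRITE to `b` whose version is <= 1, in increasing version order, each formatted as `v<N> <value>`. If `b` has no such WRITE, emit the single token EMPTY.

Answer: v1 20

Derivation:
Scan writes for key=b with version <= 1:
  v1 WRITE b 20 -> keep
  v2 WRITE b 69 -> drop (> snap)
  v3 WRITE a 31 -> skip
  v4 WRITE c 7 -> skip
Collected: [(1, 20)]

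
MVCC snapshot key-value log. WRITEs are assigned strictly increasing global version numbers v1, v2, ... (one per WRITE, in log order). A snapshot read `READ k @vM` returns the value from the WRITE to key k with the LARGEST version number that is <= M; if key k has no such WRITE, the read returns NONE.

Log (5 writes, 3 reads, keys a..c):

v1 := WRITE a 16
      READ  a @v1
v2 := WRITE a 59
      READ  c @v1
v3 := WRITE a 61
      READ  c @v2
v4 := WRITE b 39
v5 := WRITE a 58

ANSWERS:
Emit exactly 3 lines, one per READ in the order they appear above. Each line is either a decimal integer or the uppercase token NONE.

v1: WRITE a=16  (a history now [(1, 16)])
READ a @v1: history=[(1, 16)] -> pick v1 -> 16
v2: WRITE a=59  (a history now [(1, 16), (2, 59)])
READ c @v1: history=[] -> no version <= 1 -> NONE
v3: WRITE a=61  (a history now [(1, 16), (2, 59), (3, 61)])
READ c @v2: history=[] -> no version <= 2 -> NONE
v4: WRITE b=39  (b history now [(4, 39)])
v5: WRITE a=58  (a history now [(1, 16), (2, 59), (3, 61), (5, 58)])

Answer: 16
NONE
NONE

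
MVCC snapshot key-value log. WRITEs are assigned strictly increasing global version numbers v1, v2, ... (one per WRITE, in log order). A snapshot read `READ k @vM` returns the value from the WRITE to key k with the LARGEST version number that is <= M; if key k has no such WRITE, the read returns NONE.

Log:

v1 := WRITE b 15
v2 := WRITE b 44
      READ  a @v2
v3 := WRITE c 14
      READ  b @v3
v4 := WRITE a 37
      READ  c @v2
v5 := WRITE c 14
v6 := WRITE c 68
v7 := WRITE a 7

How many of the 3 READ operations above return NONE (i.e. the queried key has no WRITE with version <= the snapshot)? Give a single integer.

Answer: 2

Derivation:
v1: WRITE b=15  (b history now [(1, 15)])
v2: WRITE b=44  (b history now [(1, 15), (2, 44)])
READ a @v2: history=[] -> no version <= 2 -> NONE
v3: WRITE c=14  (c history now [(3, 14)])
READ b @v3: history=[(1, 15), (2, 44)] -> pick v2 -> 44
v4: WRITE a=37  (a history now [(4, 37)])
READ c @v2: history=[(3, 14)] -> no version <= 2 -> NONE
v5: WRITE c=14  (c history now [(3, 14), (5, 14)])
v6: WRITE c=68  (c history now [(3, 14), (5, 14), (6, 68)])
v7: WRITE a=7  (a history now [(4, 37), (7, 7)])
Read results in order: ['NONE', '44', 'NONE']
NONE count = 2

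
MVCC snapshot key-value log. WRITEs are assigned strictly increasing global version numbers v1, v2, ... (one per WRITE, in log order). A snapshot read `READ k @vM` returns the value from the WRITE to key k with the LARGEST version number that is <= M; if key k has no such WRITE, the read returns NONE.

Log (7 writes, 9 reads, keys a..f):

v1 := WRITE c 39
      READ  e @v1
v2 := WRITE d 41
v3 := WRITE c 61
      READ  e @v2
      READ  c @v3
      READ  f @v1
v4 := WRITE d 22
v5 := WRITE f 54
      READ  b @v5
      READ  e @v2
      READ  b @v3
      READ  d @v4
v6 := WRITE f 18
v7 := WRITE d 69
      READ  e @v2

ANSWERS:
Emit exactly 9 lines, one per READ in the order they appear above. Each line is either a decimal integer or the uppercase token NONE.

v1: WRITE c=39  (c history now [(1, 39)])
READ e @v1: history=[] -> no version <= 1 -> NONE
v2: WRITE d=41  (d history now [(2, 41)])
v3: WRITE c=61  (c history now [(1, 39), (3, 61)])
READ e @v2: history=[] -> no version <= 2 -> NONE
READ c @v3: history=[(1, 39), (3, 61)] -> pick v3 -> 61
READ f @v1: history=[] -> no version <= 1 -> NONE
v4: WRITE d=22  (d history now [(2, 41), (4, 22)])
v5: WRITE f=54  (f history now [(5, 54)])
READ b @v5: history=[] -> no version <= 5 -> NONE
READ e @v2: history=[] -> no version <= 2 -> NONE
READ b @v3: history=[] -> no version <= 3 -> NONE
READ d @v4: history=[(2, 41), (4, 22)] -> pick v4 -> 22
v6: WRITE f=18  (f history now [(5, 54), (6, 18)])
v7: WRITE d=69  (d history now [(2, 41), (4, 22), (7, 69)])
READ e @v2: history=[] -> no version <= 2 -> NONE

Answer: NONE
NONE
61
NONE
NONE
NONE
NONE
22
NONE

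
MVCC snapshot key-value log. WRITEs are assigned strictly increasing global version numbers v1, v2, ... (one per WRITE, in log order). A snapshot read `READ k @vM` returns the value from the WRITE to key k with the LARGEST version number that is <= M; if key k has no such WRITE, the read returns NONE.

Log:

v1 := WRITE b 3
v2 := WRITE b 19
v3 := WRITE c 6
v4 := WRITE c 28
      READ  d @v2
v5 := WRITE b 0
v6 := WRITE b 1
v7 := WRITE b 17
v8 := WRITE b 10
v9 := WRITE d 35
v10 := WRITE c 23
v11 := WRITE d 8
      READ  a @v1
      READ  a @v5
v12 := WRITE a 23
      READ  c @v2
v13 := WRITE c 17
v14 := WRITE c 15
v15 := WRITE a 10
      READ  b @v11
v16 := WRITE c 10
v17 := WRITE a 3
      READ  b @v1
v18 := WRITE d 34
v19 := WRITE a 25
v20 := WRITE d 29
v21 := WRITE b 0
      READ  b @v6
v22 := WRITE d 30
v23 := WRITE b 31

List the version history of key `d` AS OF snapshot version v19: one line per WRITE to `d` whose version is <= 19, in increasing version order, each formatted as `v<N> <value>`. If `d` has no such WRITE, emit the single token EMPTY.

Answer: v9 35
v11 8
v18 34

Derivation:
Scan writes for key=d with version <= 19:
  v1 WRITE b 3 -> skip
  v2 WRITE b 19 -> skip
  v3 WRITE c 6 -> skip
  v4 WRITE c 28 -> skip
  v5 WRITE b 0 -> skip
  v6 WRITE b 1 -> skip
  v7 WRITE b 17 -> skip
  v8 WRITE b 10 -> skip
  v9 WRITE d 35 -> keep
  v10 WRITE c 23 -> skip
  v11 WRITE d 8 -> keep
  v12 WRITE a 23 -> skip
  v13 WRITE c 17 -> skip
  v14 WRITE c 15 -> skip
  v15 WRITE a 10 -> skip
  v16 WRITE c 10 -> skip
  v17 WRITE a 3 -> skip
  v18 WRITE d 34 -> keep
  v19 WRITE a 25 -> skip
  v20 WRITE d 29 -> drop (> snap)
  v21 WRITE b 0 -> skip
  v22 WRITE d 30 -> drop (> snap)
  v23 WRITE b 31 -> skip
Collected: [(9, 35), (11, 8), (18, 34)]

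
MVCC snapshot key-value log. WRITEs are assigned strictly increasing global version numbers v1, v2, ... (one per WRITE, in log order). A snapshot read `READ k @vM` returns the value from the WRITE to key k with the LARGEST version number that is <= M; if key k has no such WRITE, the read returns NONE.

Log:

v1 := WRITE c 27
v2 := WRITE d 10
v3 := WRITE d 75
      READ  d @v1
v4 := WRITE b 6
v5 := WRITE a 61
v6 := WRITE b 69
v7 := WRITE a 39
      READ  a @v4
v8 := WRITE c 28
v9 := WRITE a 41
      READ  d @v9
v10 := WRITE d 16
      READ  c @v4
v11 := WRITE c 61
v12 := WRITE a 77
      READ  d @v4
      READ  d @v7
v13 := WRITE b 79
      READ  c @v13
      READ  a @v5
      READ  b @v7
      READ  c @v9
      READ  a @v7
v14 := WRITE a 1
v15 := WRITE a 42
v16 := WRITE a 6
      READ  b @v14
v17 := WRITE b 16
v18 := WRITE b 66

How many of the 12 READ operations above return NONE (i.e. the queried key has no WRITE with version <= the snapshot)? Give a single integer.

Answer: 2

Derivation:
v1: WRITE c=27  (c history now [(1, 27)])
v2: WRITE d=10  (d history now [(2, 10)])
v3: WRITE d=75  (d history now [(2, 10), (3, 75)])
READ d @v1: history=[(2, 10), (3, 75)] -> no version <= 1 -> NONE
v4: WRITE b=6  (b history now [(4, 6)])
v5: WRITE a=61  (a history now [(5, 61)])
v6: WRITE b=69  (b history now [(4, 6), (6, 69)])
v7: WRITE a=39  (a history now [(5, 61), (7, 39)])
READ a @v4: history=[(5, 61), (7, 39)] -> no version <= 4 -> NONE
v8: WRITE c=28  (c history now [(1, 27), (8, 28)])
v9: WRITE a=41  (a history now [(5, 61), (7, 39), (9, 41)])
READ d @v9: history=[(2, 10), (3, 75)] -> pick v3 -> 75
v10: WRITE d=16  (d history now [(2, 10), (3, 75), (10, 16)])
READ c @v4: history=[(1, 27), (8, 28)] -> pick v1 -> 27
v11: WRITE c=61  (c history now [(1, 27), (8, 28), (11, 61)])
v12: WRITE a=77  (a history now [(5, 61), (7, 39), (9, 41), (12, 77)])
READ d @v4: history=[(2, 10), (3, 75), (10, 16)] -> pick v3 -> 75
READ d @v7: history=[(2, 10), (3, 75), (10, 16)] -> pick v3 -> 75
v13: WRITE b=79  (b history now [(4, 6), (6, 69), (13, 79)])
READ c @v13: history=[(1, 27), (8, 28), (11, 61)] -> pick v11 -> 61
READ a @v5: history=[(5, 61), (7, 39), (9, 41), (12, 77)] -> pick v5 -> 61
READ b @v7: history=[(4, 6), (6, 69), (13, 79)] -> pick v6 -> 69
READ c @v9: history=[(1, 27), (8, 28), (11, 61)] -> pick v8 -> 28
READ a @v7: history=[(5, 61), (7, 39), (9, 41), (12, 77)] -> pick v7 -> 39
v14: WRITE a=1  (a history now [(5, 61), (7, 39), (9, 41), (12, 77), (14, 1)])
v15: WRITE a=42  (a history now [(5, 61), (7, 39), (9, 41), (12, 77), (14, 1), (15, 42)])
v16: WRITE a=6  (a history now [(5, 61), (7, 39), (9, 41), (12, 77), (14, 1), (15, 42), (16, 6)])
READ b @v14: history=[(4, 6), (6, 69), (13, 79)] -> pick v13 -> 79
v17: WRITE b=16  (b history now [(4, 6), (6, 69), (13, 79), (17, 16)])
v18: WRITE b=66  (b history now [(4, 6), (6, 69), (13, 79), (17, 16), (18, 66)])
Read results in order: ['NONE', 'NONE', '75', '27', '75', '75', '61', '61', '69', '28', '39', '79']
NONE count = 2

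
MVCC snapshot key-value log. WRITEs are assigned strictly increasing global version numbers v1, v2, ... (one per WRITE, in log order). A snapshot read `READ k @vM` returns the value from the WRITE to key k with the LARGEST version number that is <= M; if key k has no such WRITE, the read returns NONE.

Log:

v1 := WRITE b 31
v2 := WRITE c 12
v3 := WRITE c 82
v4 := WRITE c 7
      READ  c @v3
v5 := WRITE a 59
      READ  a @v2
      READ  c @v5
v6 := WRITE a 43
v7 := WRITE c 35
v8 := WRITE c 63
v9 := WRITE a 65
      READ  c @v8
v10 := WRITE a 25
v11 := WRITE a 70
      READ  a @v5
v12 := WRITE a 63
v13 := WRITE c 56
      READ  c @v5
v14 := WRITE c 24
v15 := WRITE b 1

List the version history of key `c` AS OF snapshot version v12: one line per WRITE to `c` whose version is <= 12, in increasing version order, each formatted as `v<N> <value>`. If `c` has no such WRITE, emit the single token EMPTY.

Answer: v2 12
v3 82
v4 7
v7 35
v8 63

Derivation:
Scan writes for key=c with version <= 12:
  v1 WRITE b 31 -> skip
  v2 WRITE c 12 -> keep
  v3 WRITE c 82 -> keep
  v4 WRITE c 7 -> keep
  v5 WRITE a 59 -> skip
  v6 WRITE a 43 -> skip
  v7 WRITE c 35 -> keep
  v8 WRITE c 63 -> keep
  v9 WRITE a 65 -> skip
  v10 WRITE a 25 -> skip
  v11 WRITE a 70 -> skip
  v12 WRITE a 63 -> skip
  v13 WRITE c 56 -> drop (> snap)
  v14 WRITE c 24 -> drop (> snap)
  v15 WRITE b 1 -> skip
Collected: [(2, 12), (3, 82), (4, 7), (7, 35), (8, 63)]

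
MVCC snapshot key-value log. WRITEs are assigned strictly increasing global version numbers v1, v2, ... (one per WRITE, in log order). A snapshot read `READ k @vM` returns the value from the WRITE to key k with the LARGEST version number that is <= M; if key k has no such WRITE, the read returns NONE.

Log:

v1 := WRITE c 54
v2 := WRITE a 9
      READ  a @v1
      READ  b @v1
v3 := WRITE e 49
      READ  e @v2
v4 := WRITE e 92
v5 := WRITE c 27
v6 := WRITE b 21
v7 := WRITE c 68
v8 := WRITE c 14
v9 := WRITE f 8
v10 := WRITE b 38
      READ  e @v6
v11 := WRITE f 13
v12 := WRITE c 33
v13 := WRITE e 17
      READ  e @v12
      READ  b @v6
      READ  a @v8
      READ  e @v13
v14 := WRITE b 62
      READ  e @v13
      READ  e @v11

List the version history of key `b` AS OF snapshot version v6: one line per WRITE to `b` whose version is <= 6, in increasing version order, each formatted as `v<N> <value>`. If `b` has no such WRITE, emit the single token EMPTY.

Scan writes for key=b with version <= 6:
  v1 WRITE c 54 -> skip
  v2 WRITE a 9 -> skip
  v3 WRITE e 49 -> skip
  v4 WRITE e 92 -> skip
  v5 WRITE c 27 -> skip
  v6 WRITE b 21 -> keep
  v7 WRITE c 68 -> skip
  v8 WRITE c 14 -> skip
  v9 WRITE f 8 -> skip
  v10 WRITE b 38 -> drop (> snap)
  v11 WRITE f 13 -> skip
  v12 WRITE c 33 -> skip
  v13 WRITE e 17 -> skip
  v14 WRITE b 62 -> drop (> snap)
Collected: [(6, 21)]

Answer: v6 21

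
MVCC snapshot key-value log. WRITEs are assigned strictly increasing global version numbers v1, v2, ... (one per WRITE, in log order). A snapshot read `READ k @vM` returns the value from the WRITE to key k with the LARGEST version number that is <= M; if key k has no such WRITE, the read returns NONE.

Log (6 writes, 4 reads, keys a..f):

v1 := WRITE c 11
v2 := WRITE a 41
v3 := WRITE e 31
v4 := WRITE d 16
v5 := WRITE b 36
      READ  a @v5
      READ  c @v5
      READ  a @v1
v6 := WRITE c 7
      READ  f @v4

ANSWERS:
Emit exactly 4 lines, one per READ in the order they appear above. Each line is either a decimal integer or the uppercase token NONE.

Answer: 41
11
NONE
NONE

Derivation:
v1: WRITE c=11  (c history now [(1, 11)])
v2: WRITE a=41  (a history now [(2, 41)])
v3: WRITE e=31  (e history now [(3, 31)])
v4: WRITE d=16  (d history now [(4, 16)])
v5: WRITE b=36  (b history now [(5, 36)])
READ a @v5: history=[(2, 41)] -> pick v2 -> 41
READ c @v5: history=[(1, 11)] -> pick v1 -> 11
READ a @v1: history=[(2, 41)] -> no version <= 1 -> NONE
v6: WRITE c=7  (c history now [(1, 11), (6, 7)])
READ f @v4: history=[] -> no version <= 4 -> NONE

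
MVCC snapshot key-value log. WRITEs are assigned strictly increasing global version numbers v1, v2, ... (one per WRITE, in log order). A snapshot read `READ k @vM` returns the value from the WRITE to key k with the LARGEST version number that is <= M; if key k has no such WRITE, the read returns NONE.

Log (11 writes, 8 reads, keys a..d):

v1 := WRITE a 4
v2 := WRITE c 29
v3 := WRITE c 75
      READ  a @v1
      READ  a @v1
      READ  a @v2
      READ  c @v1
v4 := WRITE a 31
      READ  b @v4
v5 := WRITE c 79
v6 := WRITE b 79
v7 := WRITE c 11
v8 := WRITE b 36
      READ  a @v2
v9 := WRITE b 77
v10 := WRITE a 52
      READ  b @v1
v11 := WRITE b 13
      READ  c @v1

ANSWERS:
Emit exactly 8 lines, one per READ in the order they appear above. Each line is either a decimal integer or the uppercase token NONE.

Answer: 4
4
4
NONE
NONE
4
NONE
NONE

Derivation:
v1: WRITE a=4  (a history now [(1, 4)])
v2: WRITE c=29  (c history now [(2, 29)])
v3: WRITE c=75  (c history now [(2, 29), (3, 75)])
READ a @v1: history=[(1, 4)] -> pick v1 -> 4
READ a @v1: history=[(1, 4)] -> pick v1 -> 4
READ a @v2: history=[(1, 4)] -> pick v1 -> 4
READ c @v1: history=[(2, 29), (3, 75)] -> no version <= 1 -> NONE
v4: WRITE a=31  (a history now [(1, 4), (4, 31)])
READ b @v4: history=[] -> no version <= 4 -> NONE
v5: WRITE c=79  (c history now [(2, 29), (3, 75), (5, 79)])
v6: WRITE b=79  (b history now [(6, 79)])
v7: WRITE c=11  (c history now [(2, 29), (3, 75), (5, 79), (7, 11)])
v8: WRITE b=36  (b history now [(6, 79), (8, 36)])
READ a @v2: history=[(1, 4), (4, 31)] -> pick v1 -> 4
v9: WRITE b=77  (b history now [(6, 79), (8, 36), (9, 77)])
v10: WRITE a=52  (a history now [(1, 4), (4, 31), (10, 52)])
READ b @v1: history=[(6, 79), (8, 36), (9, 77)] -> no version <= 1 -> NONE
v11: WRITE b=13  (b history now [(6, 79), (8, 36), (9, 77), (11, 13)])
READ c @v1: history=[(2, 29), (3, 75), (5, 79), (7, 11)] -> no version <= 1 -> NONE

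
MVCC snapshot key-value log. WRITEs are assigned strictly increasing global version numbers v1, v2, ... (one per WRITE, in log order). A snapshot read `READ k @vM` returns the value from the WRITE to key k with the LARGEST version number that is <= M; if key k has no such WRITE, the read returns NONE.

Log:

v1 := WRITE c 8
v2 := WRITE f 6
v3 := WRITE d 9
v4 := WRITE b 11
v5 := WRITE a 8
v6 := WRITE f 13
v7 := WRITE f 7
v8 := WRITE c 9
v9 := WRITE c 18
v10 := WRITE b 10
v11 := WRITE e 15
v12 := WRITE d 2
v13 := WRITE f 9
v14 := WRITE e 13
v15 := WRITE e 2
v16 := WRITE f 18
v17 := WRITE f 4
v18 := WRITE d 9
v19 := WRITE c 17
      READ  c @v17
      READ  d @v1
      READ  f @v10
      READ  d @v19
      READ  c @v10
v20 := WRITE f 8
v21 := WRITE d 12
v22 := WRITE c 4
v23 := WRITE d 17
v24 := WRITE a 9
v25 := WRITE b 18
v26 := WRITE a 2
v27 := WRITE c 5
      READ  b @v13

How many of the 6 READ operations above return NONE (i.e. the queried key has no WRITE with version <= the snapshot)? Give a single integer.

Answer: 1

Derivation:
v1: WRITE c=8  (c history now [(1, 8)])
v2: WRITE f=6  (f history now [(2, 6)])
v3: WRITE d=9  (d history now [(3, 9)])
v4: WRITE b=11  (b history now [(4, 11)])
v5: WRITE a=8  (a history now [(5, 8)])
v6: WRITE f=13  (f history now [(2, 6), (6, 13)])
v7: WRITE f=7  (f history now [(2, 6), (6, 13), (7, 7)])
v8: WRITE c=9  (c history now [(1, 8), (8, 9)])
v9: WRITE c=18  (c history now [(1, 8), (8, 9), (9, 18)])
v10: WRITE b=10  (b history now [(4, 11), (10, 10)])
v11: WRITE e=15  (e history now [(11, 15)])
v12: WRITE d=2  (d history now [(3, 9), (12, 2)])
v13: WRITE f=9  (f history now [(2, 6), (6, 13), (7, 7), (13, 9)])
v14: WRITE e=13  (e history now [(11, 15), (14, 13)])
v15: WRITE e=2  (e history now [(11, 15), (14, 13), (15, 2)])
v16: WRITE f=18  (f history now [(2, 6), (6, 13), (7, 7), (13, 9), (16, 18)])
v17: WRITE f=4  (f history now [(2, 6), (6, 13), (7, 7), (13, 9), (16, 18), (17, 4)])
v18: WRITE d=9  (d history now [(3, 9), (12, 2), (18, 9)])
v19: WRITE c=17  (c history now [(1, 8), (8, 9), (9, 18), (19, 17)])
READ c @v17: history=[(1, 8), (8, 9), (9, 18), (19, 17)] -> pick v9 -> 18
READ d @v1: history=[(3, 9), (12, 2), (18, 9)] -> no version <= 1 -> NONE
READ f @v10: history=[(2, 6), (6, 13), (7, 7), (13, 9), (16, 18), (17, 4)] -> pick v7 -> 7
READ d @v19: history=[(3, 9), (12, 2), (18, 9)] -> pick v18 -> 9
READ c @v10: history=[(1, 8), (8, 9), (9, 18), (19, 17)] -> pick v9 -> 18
v20: WRITE f=8  (f history now [(2, 6), (6, 13), (7, 7), (13, 9), (16, 18), (17, 4), (20, 8)])
v21: WRITE d=12  (d history now [(3, 9), (12, 2), (18, 9), (21, 12)])
v22: WRITE c=4  (c history now [(1, 8), (8, 9), (9, 18), (19, 17), (22, 4)])
v23: WRITE d=17  (d history now [(3, 9), (12, 2), (18, 9), (21, 12), (23, 17)])
v24: WRITE a=9  (a history now [(5, 8), (24, 9)])
v25: WRITE b=18  (b history now [(4, 11), (10, 10), (25, 18)])
v26: WRITE a=2  (a history now [(5, 8), (24, 9), (26, 2)])
v27: WRITE c=5  (c history now [(1, 8), (8, 9), (9, 18), (19, 17), (22, 4), (27, 5)])
READ b @v13: history=[(4, 11), (10, 10), (25, 18)] -> pick v10 -> 10
Read results in order: ['18', 'NONE', '7', '9', '18', '10']
NONE count = 1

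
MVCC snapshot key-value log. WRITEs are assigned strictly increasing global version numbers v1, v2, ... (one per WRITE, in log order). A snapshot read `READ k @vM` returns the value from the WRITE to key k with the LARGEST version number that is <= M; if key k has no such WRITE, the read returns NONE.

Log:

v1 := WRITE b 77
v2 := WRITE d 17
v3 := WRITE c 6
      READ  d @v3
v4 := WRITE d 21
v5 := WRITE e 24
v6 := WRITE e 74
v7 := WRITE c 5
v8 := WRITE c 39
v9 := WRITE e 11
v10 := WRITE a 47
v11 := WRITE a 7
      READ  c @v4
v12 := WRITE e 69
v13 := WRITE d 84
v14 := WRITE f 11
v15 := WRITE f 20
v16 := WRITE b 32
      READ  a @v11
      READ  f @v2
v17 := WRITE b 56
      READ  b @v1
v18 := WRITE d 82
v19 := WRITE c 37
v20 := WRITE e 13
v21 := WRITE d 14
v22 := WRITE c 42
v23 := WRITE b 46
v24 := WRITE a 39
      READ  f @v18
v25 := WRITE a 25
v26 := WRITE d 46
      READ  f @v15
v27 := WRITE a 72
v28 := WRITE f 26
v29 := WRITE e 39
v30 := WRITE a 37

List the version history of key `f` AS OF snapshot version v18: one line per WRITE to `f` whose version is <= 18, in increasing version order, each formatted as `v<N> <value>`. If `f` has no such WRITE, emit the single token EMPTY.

Answer: v14 11
v15 20

Derivation:
Scan writes for key=f with version <= 18:
  v1 WRITE b 77 -> skip
  v2 WRITE d 17 -> skip
  v3 WRITE c 6 -> skip
  v4 WRITE d 21 -> skip
  v5 WRITE e 24 -> skip
  v6 WRITE e 74 -> skip
  v7 WRITE c 5 -> skip
  v8 WRITE c 39 -> skip
  v9 WRITE e 11 -> skip
  v10 WRITE a 47 -> skip
  v11 WRITE a 7 -> skip
  v12 WRITE e 69 -> skip
  v13 WRITE d 84 -> skip
  v14 WRITE f 11 -> keep
  v15 WRITE f 20 -> keep
  v16 WRITE b 32 -> skip
  v17 WRITE b 56 -> skip
  v18 WRITE d 82 -> skip
  v19 WRITE c 37 -> skip
  v20 WRITE e 13 -> skip
  v21 WRITE d 14 -> skip
  v22 WRITE c 42 -> skip
  v23 WRITE b 46 -> skip
  v24 WRITE a 39 -> skip
  v25 WRITE a 25 -> skip
  v26 WRITE d 46 -> skip
  v27 WRITE a 72 -> skip
  v28 WRITE f 26 -> drop (> snap)
  v29 WRITE e 39 -> skip
  v30 WRITE a 37 -> skip
Collected: [(14, 11), (15, 20)]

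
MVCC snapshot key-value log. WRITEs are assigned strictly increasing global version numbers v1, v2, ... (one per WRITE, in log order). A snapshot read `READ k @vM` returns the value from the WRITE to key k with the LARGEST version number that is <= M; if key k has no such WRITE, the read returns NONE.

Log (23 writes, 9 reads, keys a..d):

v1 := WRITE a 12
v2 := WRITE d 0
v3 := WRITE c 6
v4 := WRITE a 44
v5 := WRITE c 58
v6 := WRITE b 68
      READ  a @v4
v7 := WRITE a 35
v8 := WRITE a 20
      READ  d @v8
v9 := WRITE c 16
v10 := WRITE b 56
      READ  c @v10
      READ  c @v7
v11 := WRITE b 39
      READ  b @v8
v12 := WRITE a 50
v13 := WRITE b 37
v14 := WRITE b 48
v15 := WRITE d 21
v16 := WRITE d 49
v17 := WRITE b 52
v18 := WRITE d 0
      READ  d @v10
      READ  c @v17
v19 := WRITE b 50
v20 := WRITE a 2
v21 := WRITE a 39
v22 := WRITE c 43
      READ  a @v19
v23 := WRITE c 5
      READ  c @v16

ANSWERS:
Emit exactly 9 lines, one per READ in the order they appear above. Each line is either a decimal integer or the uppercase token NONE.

Answer: 44
0
16
58
68
0
16
50
16

Derivation:
v1: WRITE a=12  (a history now [(1, 12)])
v2: WRITE d=0  (d history now [(2, 0)])
v3: WRITE c=6  (c history now [(3, 6)])
v4: WRITE a=44  (a history now [(1, 12), (4, 44)])
v5: WRITE c=58  (c history now [(3, 6), (5, 58)])
v6: WRITE b=68  (b history now [(6, 68)])
READ a @v4: history=[(1, 12), (4, 44)] -> pick v4 -> 44
v7: WRITE a=35  (a history now [(1, 12), (4, 44), (7, 35)])
v8: WRITE a=20  (a history now [(1, 12), (4, 44), (7, 35), (8, 20)])
READ d @v8: history=[(2, 0)] -> pick v2 -> 0
v9: WRITE c=16  (c history now [(3, 6), (5, 58), (9, 16)])
v10: WRITE b=56  (b history now [(6, 68), (10, 56)])
READ c @v10: history=[(3, 6), (5, 58), (9, 16)] -> pick v9 -> 16
READ c @v7: history=[(3, 6), (5, 58), (9, 16)] -> pick v5 -> 58
v11: WRITE b=39  (b history now [(6, 68), (10, 56), (11, 39)])
READ b @v8: history=[(6, 68), (10, 56), (11, 39)] -> pick v6 -> 68
v12: WRITE a=50  (a history now [(1, 12), (4, 44), (7, 35), (8, 20), (12, 50)])
v13: WRITE b=37  (b history now [(6, 68), (10, 56), (11, 39), (13, 37)])
v14: WRITE b=48  (b history now [(6, 68), (10, 56), (11, 39), (13, 37), (14, 48)])
v15: WRITE d=21  (d history now [(2, 0), (15, 21)])
v16: WRITE d=49  (d history now [(2, 0), (15, 21), (16, 49)])
v17: WRITE b=52  (b history now [(6, 68), (10, 56), (11, 39), (13, 37), (14, 48), (17, 52)])
v18: WRITE d=0  (d history now [(2, 0), (15, 21), (16, 49), (18, 0)])
READ d @v10: history=[(2, 0), (15, 21), (16, 49), (18, 0)] -> pick v2 -> 0
READ c @v17: history=[(3, 6), (5, 58), (9, 16)] -> pick v9 -> 16
v19: WRITE b=50  (b history now [(6, 68), (10, 56), (11, 39), (13, 37), (14, 48), (17, 52), (19, 50)])
v20: WRITE a=2  (a history now [(1, 12), (4, 44), (7, 35), (8, 20), (12, 50), (20, 2)])
v21: WRITE a=39  (a history now [(1, 12), (4, 44), (7, 35), (8, 20), (12, 50), (20, 2), (21, 39)])
v22: WRITE c=43  (c history now [(3, 6), (5, 58), (9, 16), (22, 43)])
READ a @v19: history=[(1, 12), (4, 44), (7, 35), (8, 20), (12, 50), (20, 2), (21, 39)] -> pick v12 -> 50
v23: WRITE c=5  (c history now [(3, 6), (5, 58), (9, 16), (22, 43), (23, 5)])
READ c @v16: history=[(3, 6), (5, 58), (9, 16), (22, 43), (23, 5)] -> pick v9 -> 16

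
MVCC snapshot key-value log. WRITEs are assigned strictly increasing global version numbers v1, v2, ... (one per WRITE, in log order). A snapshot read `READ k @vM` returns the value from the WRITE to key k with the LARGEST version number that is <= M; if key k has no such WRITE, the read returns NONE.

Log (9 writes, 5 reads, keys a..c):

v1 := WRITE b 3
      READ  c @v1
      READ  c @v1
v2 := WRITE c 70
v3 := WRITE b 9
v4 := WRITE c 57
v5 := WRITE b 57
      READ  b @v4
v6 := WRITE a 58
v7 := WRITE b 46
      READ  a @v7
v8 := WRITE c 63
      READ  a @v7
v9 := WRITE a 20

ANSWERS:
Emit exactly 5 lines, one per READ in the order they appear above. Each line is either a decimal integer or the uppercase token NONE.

v1: WRITE b=3  (b history now [(1, 3)])
READ c @v1: history=[] -> no version <= 1 -> NONE
READ c @v1: history=[] -> no version <= 1 -> NONE
v2: WRITE c=70  (c history now [(2, 70)])
v3: WRITE b=9  (b history now [(1, 3), (3, 9)])
v4: WRITE c=57  (c history now [(2, 70), (4, 57)])
v5: WRITE b=57  (b history now [(1, 3), (3, 9), (5, 57)])
READ b @v4: history=[(1, 3), (3, 9), (5, 57)] -> pick v3 -> 9
v6: WRITE a=58  (a history now [(6, 58)])
v7: WRITE b=46  (b history now [(1, 3), (3, 9), (5, 57), (7, 46)])
READ a @v7: history=[(6, 58)] -> pick v6 -> 58
v8: WRITE c=63  (c history now [(2, 70), (4, 57), (8, 63)])
READ a @v7: history=[(6, 58)] -> pick v6 -> 58
v9: WRITE a=20  (a history now [(6, 58), (9, 20)])

Answer: NONE
NONE
9
58
58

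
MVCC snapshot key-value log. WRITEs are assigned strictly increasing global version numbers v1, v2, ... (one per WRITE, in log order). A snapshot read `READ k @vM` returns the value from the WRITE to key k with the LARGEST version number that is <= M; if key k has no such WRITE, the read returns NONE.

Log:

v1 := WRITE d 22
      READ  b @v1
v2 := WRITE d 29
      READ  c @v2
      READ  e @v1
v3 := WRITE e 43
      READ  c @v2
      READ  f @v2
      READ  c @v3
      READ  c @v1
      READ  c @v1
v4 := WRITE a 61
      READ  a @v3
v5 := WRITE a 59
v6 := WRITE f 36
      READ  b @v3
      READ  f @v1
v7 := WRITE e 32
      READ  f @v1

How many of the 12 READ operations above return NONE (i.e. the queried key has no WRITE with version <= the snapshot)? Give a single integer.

v1: WRITE d=22  (d history now [(1, 22)])
READ b @v1: history=[] -> no version <= 1 -> NONE
v2: WRITE d=29  (d history now [(1, 22), (2, 29)])
READ c @v2: history=[] -> no version <= 2 -> NONE
READ e @v1: history=[] -> no version <= 1 -> NONE
v3: WRITE e=43  (e history now [(3, 43)])
READ c @v2: history=[] -> no version <= 2 -> NONE
READ f @v2: history=[] -> no version <= 2 -> NONE
READ c @v3: history=[] -> no version <= 3 -> NONE
READ c @v1: history=[] -> no version <= 1 -> NONE
READ c @v1: history=[] -> no version <= 1 -> NONE
v4: WRITE a=61  (a history now [(4, 61)])
READ a @v3: history=[(4, 61)] -> no version <= 3 -> NONE
v5: WRITE a=59  (a history now [(4, 61), (5, 59)])
v6: WRITE f=36  (f history now [(6, 36)])
READ b @v3: history=[] -> no version <= 3 -> NONE
READ f @v1: history=[(6, 36)] -> no version <= 1 -> NONE
v7: WRITE e=32  (e history now [(3, 43), (7, 32)])
READ f @v1: history=[(6, 36)] -> no version <= 1 -> NONE
Read results in order: ['NONE', 'NONE', 'NONE', 'NONE', 'NONE', 'NONE', 'NONE', 'NONE', 'NONE', 'NONE', 'NONE', 'NONE']
NONE count = 12

Answer: 12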